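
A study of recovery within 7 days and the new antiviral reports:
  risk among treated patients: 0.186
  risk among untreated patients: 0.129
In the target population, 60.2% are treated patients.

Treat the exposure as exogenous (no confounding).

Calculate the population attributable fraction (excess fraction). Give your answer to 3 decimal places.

Let p₁ = 0.186, p₀ = 0.129.
Overall risk P(Y=1) = π·p₁ + (1−π)·p₀ = 0.602×0.186 + 0.398×0.129 = 0.16331.
Under exogeneity, PAF = [P(Y=1) − p₀] / P(Y=1).
PAF = (0.16331 − 0.129) / 0.16331 ≈ 0.2101

PAF ≈ 0.210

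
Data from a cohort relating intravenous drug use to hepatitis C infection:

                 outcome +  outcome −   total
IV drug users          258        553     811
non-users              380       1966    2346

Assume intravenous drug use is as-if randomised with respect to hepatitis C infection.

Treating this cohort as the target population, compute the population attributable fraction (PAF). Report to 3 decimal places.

PAF ≈ 0.198

p₁ = P(outcome | exposed) = 258/811 = 0.31813
p₀ = P(outcome | unexposed) = 380/2346 = 0.16198
Exposure prevalence π = 811/3157 = 0.25689; overall risk P(Y=1) = 0.20209.
Under exogeneity, PAF = [P(Y=1) − p₀]/P(Y=1).
PAF = (0.20209 − 0.16198) / 0.20209 ≈ 0.1985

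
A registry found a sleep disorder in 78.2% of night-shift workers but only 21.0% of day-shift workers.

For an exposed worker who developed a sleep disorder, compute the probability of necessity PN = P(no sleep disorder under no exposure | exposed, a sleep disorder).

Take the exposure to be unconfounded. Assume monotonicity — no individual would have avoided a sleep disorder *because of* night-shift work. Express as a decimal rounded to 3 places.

p₁ = 0.782, p₀ = 0.21.
Under exogeneity and monotonicity, PN = (p₁ − p₀) / p₁.
PN = (0.782 − 0.21) / 0.782 = 0.572 / 0.782 ≈ 0.7315

PN ≈ 0.731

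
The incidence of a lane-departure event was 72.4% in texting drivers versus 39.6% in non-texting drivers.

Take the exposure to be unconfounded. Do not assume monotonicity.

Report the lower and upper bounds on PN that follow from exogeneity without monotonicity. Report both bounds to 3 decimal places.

p₁ = 0.724, p₀ = 0.396.
Under exogeneity alone the bounds on PN are max{0,(p₁−p₀)/p₁} ≤ PN ≤ min{1,(1−p₀)/p₁}.
  lower = (p₁ − p₀)/p₁ = 0.328 / 0.724 ≈ 0.4530
  upper = min{1, (1 − p₀)/p₁} = 0.604 / 0.724 ≈ 0.8343

0.453 ≤ PN ≤ 0.834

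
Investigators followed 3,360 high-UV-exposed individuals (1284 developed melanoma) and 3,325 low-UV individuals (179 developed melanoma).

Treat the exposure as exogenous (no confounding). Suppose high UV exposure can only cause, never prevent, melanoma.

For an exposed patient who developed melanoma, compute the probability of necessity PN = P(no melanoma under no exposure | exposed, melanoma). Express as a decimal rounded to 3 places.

PN ≈ 0.859

p₁ = P(outcome | exposed) = 1284/3360 = 0.38214
p₀ = P(outcome | unexposed) = 179/3325 = 0.053835
Under exogeneity and monotonicity, PN = (p₁ − p₀) / p₁.
PN = (0.38214 − 0.053835) / 0.38214 = 0.32831 / 0.38214 ≈ 0.8591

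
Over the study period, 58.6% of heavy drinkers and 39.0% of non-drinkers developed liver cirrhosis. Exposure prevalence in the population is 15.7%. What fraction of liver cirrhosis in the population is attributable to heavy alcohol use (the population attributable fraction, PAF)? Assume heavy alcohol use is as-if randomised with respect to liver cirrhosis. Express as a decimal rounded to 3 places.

PAF ≈ 0.073

p₁ = 0.586, p₀ = 0.39.
Overall risk P(Y=1) = π·p₁ + (1−π)·p₀ = 0.157×0.586 + 0.843×0.39 = 0.42077.
Under exogeneity, PAF = [P(Y=1) − p₀] / P(Y=1).
PAF = (0.42077 − 0.39) / 0.42077 ≈ 0.0731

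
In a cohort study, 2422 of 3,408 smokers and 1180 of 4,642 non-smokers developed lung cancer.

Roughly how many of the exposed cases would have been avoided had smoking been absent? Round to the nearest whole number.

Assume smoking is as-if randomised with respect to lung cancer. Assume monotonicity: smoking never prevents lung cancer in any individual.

about 1556 cases

p₁ = P(outcome | exposed) = 2422/3408 = 0.71068
p₀ = P(outcome | unexposed) = 1180/4642 = 0.2542
PN = (p₁ − p₀)/p₁ = (0.71068 − 0.2542) / 0.71068 ≈ 0.64231.
Attributable cases ≈ PN × (exposed cases) = 0.64231 × 2422 ≈ 1555.68.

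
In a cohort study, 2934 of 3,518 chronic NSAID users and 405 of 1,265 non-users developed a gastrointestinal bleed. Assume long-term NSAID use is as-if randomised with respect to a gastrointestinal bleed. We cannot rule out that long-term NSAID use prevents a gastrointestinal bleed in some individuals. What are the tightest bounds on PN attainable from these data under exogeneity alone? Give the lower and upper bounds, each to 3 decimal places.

0.616 ≤ PN ≤ 0.815

p₁ = P(outcome | exposed) = 2934/3518 = 0.834
p₀ = P(outcome | unexposed) = 405/1265 = 0.32016
Under exogeneity alone the bounds on PN are max{0,(p₁−p₀)/p₁} ≤ PN ≤ min{1,(1−p₀)/p₁}.
  lower = (p₁ − p₀)/p₁ = 0.51384 / 0.834 ≈ 0.6161
  upper = min{1, (1 − p₀)/p₁} = 0.67984 / 0.834 ≈ 0.8152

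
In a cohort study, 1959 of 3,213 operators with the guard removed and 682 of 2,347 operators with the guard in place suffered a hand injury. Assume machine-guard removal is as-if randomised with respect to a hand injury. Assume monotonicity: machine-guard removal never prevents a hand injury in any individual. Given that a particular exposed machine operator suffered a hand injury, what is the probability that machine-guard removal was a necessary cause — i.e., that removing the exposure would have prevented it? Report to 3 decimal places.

PN ≈ 0.523

p₁ = P(outcome | exposed) = 1959/3213 = 0.60971
p₀ = P(outcome | unexposed) = 682/2347 = 0.29058
Under exogeneity and monotonicity, PN = (p₁ − p₀) / p₁.
PN = (0.60971 − 0.29058) / 0.60971 = 0.31913 / 0.60971 ≈ 0.5234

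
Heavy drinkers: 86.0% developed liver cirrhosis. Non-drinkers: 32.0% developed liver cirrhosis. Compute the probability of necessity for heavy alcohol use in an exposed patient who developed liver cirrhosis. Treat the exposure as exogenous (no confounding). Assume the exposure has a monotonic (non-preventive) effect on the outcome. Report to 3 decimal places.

p₁ = 0.86, p₀ = 0.32.
Under exogeneity and monotonicity, PN = (p₁ − p₀) / p₁.
PN = (0.86 − 0.32) / 0.86 = 0.54 / 0.86 ≈ 0.6279

PN ≈ 0.628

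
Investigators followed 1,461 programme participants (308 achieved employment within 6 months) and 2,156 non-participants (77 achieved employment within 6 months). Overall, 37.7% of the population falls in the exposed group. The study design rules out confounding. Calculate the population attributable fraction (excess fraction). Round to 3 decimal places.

PAF ≈ 0.649

p₁ = P(outcome | exposed) = 308/1461 = 0.21081
p₀ = P(outcome | unexposed) = 77/2156 = 0.035714
Overall risk P(Y=1) = π·p₁ + (1−π)·p₀ = 0.377×0.21081 + 0.623×0.035714 = 0.10173.
Under exogeneity, PAF = [P(Y=1) − p₀] / P(Y=1).
PAF = (0.10173 − 0.035714) / 0.10173 ≈ 0.6489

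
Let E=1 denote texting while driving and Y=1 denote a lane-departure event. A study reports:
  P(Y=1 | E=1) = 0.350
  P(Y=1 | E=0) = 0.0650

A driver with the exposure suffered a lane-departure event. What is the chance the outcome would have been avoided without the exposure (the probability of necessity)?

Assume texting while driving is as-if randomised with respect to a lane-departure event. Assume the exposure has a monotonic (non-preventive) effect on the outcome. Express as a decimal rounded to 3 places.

PN ≈ 0.814

Let p₁ = 0.35, p₀ = 0.065.
Under exogeneity and monotonicity, PN = (p₁ − p₀) / p₁.
PN = (0.35 − 0.065) / 0.35 = 0.285 / 0.35 ≈ 0.8143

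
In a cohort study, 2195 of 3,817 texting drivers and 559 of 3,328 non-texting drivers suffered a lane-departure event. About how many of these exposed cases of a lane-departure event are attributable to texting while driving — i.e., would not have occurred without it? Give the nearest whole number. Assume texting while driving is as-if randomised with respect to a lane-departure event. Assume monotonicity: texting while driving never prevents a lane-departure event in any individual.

about 1554 cases

p₁ = P(outcome | exposed) = 2195/3817 = 0.57506
p₀ = P(outcome | unexposed) = 559/3328 = 0.16797
PN = (p₁ − p₀)/p₁ = (0.57506 − 0.16797) / 0.57506 ≈ 0.70791.
Attributable cases ≈ PN × (exposed cases) = 0.70791 × 2195 ≈ 1553.86.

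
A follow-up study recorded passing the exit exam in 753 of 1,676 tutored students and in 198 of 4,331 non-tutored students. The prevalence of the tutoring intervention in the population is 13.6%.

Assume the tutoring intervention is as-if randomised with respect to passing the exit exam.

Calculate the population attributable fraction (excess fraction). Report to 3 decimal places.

p₁ = P(outcome | exposed) = 753/1676 = 0.44928
p₀ = P(outcome | unexposed) = 198/4331 = 0.045717
Overall risk P(Y=1) = π·p₁ + (1−π)·p₀ = 0.136×0.44928 + 0.864×0.045717 = 0.1006.
Under exogeneity, PAF = [P(Y=1) − p₀] / P(Y=1).
PAF = (0.1006 − 0.045717) / 0.1006 ≈ 0.5456

PAF ≈ 0.546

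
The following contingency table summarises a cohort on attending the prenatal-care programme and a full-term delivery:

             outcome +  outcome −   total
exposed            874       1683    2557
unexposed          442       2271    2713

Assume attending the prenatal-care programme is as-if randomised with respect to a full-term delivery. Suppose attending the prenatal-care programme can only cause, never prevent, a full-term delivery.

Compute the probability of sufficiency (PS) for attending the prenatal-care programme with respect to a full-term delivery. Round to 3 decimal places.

p₁ = P(outcome | exposed) = 874/2557 = 0.34181
p₀ = P(outcome | unexposed) = 442/2713 = 0.16292
Under exogeneity and monotonicity, PS = (p₁ − p₀)/(1 − p₀).
PS = (0.34181 − 0.16292) / 0.83708 ≈ 0.2137

PS ≈ 0.214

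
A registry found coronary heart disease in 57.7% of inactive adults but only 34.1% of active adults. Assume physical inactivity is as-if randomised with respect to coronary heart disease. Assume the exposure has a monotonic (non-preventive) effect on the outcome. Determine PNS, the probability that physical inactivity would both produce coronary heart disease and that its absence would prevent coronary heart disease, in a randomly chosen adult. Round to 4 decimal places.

PNS ≈ 0.2360

p₁ = 0.577, p₀ = 0.341.
Under exogeneity and monotonicity, PNS = p₁ − p₀.
PNS = 0.577 − 0.341 = 0.236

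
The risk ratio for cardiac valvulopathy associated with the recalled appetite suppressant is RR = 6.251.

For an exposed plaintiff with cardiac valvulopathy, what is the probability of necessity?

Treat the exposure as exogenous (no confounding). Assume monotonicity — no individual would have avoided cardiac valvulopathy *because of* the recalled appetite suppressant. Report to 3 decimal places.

PN ≈ 0.840

Under exogeneity and monotonicity, PN = (RR − 1) / RR = 1 − 1/RR.
PN = (6.251 − 1) / 6.251 = 5.251 / 6.251 ≈ 0.8400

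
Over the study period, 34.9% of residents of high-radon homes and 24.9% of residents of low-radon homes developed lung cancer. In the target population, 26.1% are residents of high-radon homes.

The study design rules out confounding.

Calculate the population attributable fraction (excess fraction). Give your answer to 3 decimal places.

PAF ≈ 0.095

p₁ = 0.349, p₀ = 0.249.
Overall risk P(Y=1) = π·p₁ + (1−π)·p₀ = 0.261×0.349 + 0.739×0.249 = 0.2751.
Under exogeneity, PAF = [P(Y=1) − p₀] / P(Y=1).
PAF = (0.2751 − 0.249) / 0.2751 ≈ 0.0949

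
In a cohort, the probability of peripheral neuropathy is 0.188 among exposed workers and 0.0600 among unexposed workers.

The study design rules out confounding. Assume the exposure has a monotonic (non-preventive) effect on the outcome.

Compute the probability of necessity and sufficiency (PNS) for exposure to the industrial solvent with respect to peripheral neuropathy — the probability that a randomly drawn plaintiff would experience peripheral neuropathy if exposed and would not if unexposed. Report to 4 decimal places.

PNS ≈ 0.1280

Let p₁ = 0.188, p₀ = 0.06.
Under exogeneity and monotonicity, PNS = p₁ − p₀.
PNS = 0.188 − 0.06 = 0.128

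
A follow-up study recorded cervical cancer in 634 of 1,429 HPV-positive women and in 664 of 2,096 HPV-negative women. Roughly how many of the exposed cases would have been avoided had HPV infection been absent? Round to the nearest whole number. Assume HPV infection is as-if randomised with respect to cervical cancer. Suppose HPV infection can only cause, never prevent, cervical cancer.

p₁ = P(outcome | exposed) = 634/1429 = 0.44367
p₀ = P(outcome | unexposed) = 664/2096 = 0.31679
PN = (p₁ − p₀)/p₁ = (0.44367 − 0.31679) / 0.44367 ≈ 0.28596.
Attributable cases ≈ PN × (exposed cases) = 0.28596 × 634 ≈ 181.30.

about 181 cases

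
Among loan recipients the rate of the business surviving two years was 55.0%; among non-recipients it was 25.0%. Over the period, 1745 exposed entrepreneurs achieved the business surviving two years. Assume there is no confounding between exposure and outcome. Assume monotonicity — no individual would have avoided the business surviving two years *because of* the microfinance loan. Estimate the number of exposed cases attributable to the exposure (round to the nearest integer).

about 952 cases

p₁ = 0.55, p₀ = 0.25.
PN = (p₁ − p₀)/p₁ = (0.55 − 0.25) / 0.55 ≈ 0.54545.
Attributable cases ≈ PN × (exposed cases) = 0.54545 × 1745 ≈ 951.82.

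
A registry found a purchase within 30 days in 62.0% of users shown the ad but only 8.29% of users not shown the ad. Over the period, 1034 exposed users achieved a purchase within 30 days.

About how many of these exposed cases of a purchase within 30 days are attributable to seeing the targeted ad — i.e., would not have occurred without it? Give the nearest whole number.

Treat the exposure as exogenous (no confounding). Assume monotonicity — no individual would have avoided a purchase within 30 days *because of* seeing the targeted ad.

p₁ = 0.62, p₀ = 0.0829.
PN = (p₁ − p₀)/p₁ = (0.62 − 0.0829) / 0.62 ≈ 0.86629.
Attributable cases ≈ PN × (exposed cases) = 0.86629 × 1034 ≈ 895.74.

about 896 cases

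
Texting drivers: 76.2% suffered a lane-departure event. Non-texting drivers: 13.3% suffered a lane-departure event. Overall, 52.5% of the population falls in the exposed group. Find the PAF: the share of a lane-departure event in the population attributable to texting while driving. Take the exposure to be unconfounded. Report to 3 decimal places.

p₁ = 0.762, p₀ = 0.133.
Overall risk P(Y=1) = π·p₁ + (1−π)·p₀ = 0.525×0.762 + 0.475×0.133 = 0.46322.
Under exogeneity, PAF = [P(Y=1) − p₀] / P(Y=1).
PAF = (0.46322 − 0.133) / 0.46322 ≈ 0.7129

PAF ≈ 0.713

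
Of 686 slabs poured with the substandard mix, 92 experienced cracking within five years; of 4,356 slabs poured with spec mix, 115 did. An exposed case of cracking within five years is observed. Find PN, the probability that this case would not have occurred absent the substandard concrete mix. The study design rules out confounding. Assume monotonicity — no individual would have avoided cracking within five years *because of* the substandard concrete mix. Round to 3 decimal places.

p₁ = P(outcome | exposed) = 92/686 = 0.13411
p₀ = P(outcome | unexposed) = 115/4356 = 0.0264
Under exogeneity and monotonicity, PN = (p₁ − p₀) / p₁.
PN = (0.13411 − 0.0264) / 0.13411 = 0.10771 / 0.13411 ≈ 0.8031

PN ≈ 0.803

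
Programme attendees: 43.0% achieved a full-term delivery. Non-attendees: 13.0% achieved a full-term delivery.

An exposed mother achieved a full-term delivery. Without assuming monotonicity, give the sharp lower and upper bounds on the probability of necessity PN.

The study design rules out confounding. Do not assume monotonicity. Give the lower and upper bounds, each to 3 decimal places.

p₁ = 0.43, p₀ = 0.13.
Under exogeneity alone the bounds on PN are max{0,(p₁−p₀)/p₁} ≤ PN ≤ min{1,(1−p₀)/p₁}.
  lower = (p₁ − p₀)/p₁ = 0.3 / 0.43 ≈ 0.6977
  upper = min{1, (1 − p₀)/p₁} = 0.87 / 0.43 ≈ 2.0233 → capped at 1

0.698 ≤ PN ≤ 1.000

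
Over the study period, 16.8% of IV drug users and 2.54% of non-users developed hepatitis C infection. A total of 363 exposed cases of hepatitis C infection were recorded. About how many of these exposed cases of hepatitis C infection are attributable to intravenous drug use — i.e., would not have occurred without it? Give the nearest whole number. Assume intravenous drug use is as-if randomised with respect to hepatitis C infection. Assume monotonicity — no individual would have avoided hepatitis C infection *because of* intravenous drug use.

p₁ = 0.168, p₀ = 0.0254.
PN = (p₁ − p₀)/p₁ = (0.168 − 0.0254) / 0.168 ≈ 0.84881.
Attributable cases ≈ PN × (exposed cases) = 0.84881 × 363 ≈ 308.12.

about 308 cases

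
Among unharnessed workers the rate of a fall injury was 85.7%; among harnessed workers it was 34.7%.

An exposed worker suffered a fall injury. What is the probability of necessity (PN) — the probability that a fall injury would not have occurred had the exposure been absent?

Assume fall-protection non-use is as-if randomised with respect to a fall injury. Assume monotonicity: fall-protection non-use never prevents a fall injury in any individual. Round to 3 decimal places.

p₁ = 0.857, p₀ = 0.347.
Under exogeneity and monotonicity, PN = (p₁ − p₀) / p₁.
PN = (0.857 − 0.347) / 0.857 = 0.51 / 0.857 ≈ 0.5951

PN ≈ 0.595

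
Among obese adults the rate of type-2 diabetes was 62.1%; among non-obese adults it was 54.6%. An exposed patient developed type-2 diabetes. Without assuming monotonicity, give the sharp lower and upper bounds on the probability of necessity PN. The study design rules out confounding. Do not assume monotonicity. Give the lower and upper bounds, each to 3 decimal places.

p₁ = 0.621, p₀ = 0.546.
Under exogeneity alone the bounds on PN are max{0,(p₁−p₀)/p₁} ≤ PN ≤ min{1,(1−p₀)/p₁}.
  lower = (p₁ − p₀)/p₁ = 0.075 / 0.621 ≈ 0.1208
  upper = min{1, (1 − p₀)/p₁} = 0.454 / 0.621 ≈ 0.7311

0.121 ≤ PN ≤ 0.731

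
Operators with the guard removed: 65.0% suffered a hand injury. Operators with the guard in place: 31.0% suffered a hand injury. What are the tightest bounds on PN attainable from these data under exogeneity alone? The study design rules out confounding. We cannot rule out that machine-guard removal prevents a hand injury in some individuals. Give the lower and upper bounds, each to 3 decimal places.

0.523 ≤ PN ≤ 1.000

p₁ = 0.65, p₀ = 0.31.
Under exogeneity alone the bounds on PN are max{0,(p₁−p₀)/p₁} ≤ PN ≤ min{1,(1−p₀)/p₁}.
  lower = (p₁ − p₀)/p₁ = 0.34 / 0.65 ≈ 0.5231
  upper = min{1, (1 − p₀)/p₁} = 0.69 / 0.65 ≈ 1.0615 → capped at 1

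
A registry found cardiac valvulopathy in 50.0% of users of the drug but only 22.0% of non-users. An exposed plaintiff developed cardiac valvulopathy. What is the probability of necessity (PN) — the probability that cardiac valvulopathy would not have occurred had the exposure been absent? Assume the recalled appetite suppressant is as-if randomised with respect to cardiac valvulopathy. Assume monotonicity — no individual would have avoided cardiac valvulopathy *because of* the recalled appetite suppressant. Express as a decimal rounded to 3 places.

PN ≈ 0.560

p₁ = 0.5, p₀ = 0.22.
Under exogeneity and monotonicity, PN = (p₁ − p₀) / p₁.
PN = (0.5 − 0.22) / 0.5 = 0.28 / 0.5 ≈ 0.5600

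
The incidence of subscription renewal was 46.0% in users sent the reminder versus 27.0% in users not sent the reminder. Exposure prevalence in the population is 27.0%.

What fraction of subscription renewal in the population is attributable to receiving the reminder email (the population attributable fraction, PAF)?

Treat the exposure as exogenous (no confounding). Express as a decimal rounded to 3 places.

PAF ≈ 0.160

p₁ = 0.46, p₀ = 0.27.
Overall risk P(Y=1) = π·p₁ + (1−π)·p₀ = 0.27×0.46 + 0.73×0.27 = 0.3213.
Under exogeneity, PAF = [P(Y=1) − p₀] / P(Y=1).
PAF = (0.3213 − 0.27) / 0.3213 ≈ 0.1597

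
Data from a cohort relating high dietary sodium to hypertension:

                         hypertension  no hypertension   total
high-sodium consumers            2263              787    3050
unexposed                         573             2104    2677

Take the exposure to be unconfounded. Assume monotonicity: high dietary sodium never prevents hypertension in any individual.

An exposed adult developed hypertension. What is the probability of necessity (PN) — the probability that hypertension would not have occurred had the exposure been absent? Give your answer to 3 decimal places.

p₁ = P(outcome | exposed) = 2263/3050 = 0.74197
p₀ = P(outcome | unexposed) = 573/2677 = 0.21405
Under exogeneity and monotonicity, PN = (p₁ − p₀)/p₁.
PN = (0.74197 − 0.21405) / 0.74197 ≈ 0.7115

PN ≈ 0.712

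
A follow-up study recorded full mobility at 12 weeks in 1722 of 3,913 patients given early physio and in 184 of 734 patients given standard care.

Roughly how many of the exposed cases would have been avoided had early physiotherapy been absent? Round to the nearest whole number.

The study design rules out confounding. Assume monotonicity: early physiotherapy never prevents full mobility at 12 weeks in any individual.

about 741 cases

p₁ = P(outcome | exposed) = 1722/3913 = 0.44007
p₀ = P(outcome | unexposed) = 184/734 = 0.25068
PN = (p₁ − p₀)/p₁ = (0.44007 − 0.25068) / 0.44007 ≈ 0.43036.
Attributable cases ≈ PN × (exposed cases) = 0.43036 × 1722 ≈ 741.08.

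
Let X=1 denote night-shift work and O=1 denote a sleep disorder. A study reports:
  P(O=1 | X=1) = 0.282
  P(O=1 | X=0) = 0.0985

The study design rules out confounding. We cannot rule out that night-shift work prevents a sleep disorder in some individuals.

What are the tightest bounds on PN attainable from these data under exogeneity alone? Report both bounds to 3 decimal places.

0.651 ≤ PN ≤ 1.000

Let p₁ = 0.282, p₀ = 0.0985.
Under exogeneity alone the bounds on PN are max{0,(p₁−p₀)/p₁} ≤ PN ≤ min{1,(1−p₀)/p₁}.
  lower = (p₁ − p₀)/p₁ = 0.1835 / 0.282 ≈ 0.6507
  upper = min{1, (1 − p₀)/p₁} = 0.9015 / 0.282 ≈ 3.1968 → capped at 1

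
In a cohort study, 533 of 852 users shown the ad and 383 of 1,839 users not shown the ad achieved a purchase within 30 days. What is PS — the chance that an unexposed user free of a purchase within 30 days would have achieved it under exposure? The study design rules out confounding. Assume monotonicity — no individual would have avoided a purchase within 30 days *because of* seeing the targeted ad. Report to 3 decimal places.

PS ≈ 0.527

p₁ = P(outcome | exposed) = 533/852 = 0.62559
p₀ = P(outcome | unexposed) = 383/1839 = 0.20827
Under exogeneity and monotonicity, PS = (p₁ − p₀) / (1 − p₀).
PS = (0.62559 − 0.20827) / (1 − 0.20827) = 0.41732 / 0.79173 ≈ 0.5271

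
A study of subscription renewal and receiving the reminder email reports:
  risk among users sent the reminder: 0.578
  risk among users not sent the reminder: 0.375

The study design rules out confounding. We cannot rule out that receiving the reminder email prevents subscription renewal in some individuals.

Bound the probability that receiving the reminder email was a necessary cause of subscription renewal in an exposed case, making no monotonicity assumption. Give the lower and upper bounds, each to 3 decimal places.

Let p₁ = 0.578, p₀ = 0.375.
Under exogeneity alone the bounds on PN are max{0,(p₁−p₀)/p₁} ≤ PN ≤ min{1,(1−p₀)/p₁}.
  lower = (p₁ − p₀)/p₁ = 0.203 / 0.578 ≈ 0.3512
  upper = min{1, (1 − p₀)/p₁} = 0.625 / 0.578 ≈ 1.0813 → capped at 1

0.351 ≤ PN ≤ 1.000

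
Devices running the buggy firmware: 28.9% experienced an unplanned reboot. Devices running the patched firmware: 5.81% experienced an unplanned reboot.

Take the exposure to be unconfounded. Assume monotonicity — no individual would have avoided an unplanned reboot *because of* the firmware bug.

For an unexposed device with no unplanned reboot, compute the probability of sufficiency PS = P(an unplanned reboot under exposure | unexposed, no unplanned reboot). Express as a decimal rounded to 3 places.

p₁ = 0.289, p₀ = 0.0581.
Under exogeneity and monotonicity, PS = (p₁ − p₀) / (1 − p₀).
PS = (0.289 − 0.0581) / (1 − 0.0581) = 0.2309 / 0.9419 ≈ 0.2451

PS ≈ 0.245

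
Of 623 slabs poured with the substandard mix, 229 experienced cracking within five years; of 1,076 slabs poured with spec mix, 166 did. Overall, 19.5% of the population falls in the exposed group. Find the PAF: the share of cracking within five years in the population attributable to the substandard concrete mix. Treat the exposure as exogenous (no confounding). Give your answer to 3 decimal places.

PAF ≈ 0.212

p₁ = P(outcome | exposed) = 229/623 = 0.36758
p₀ = P(outcome | unexposed) = 166/1076 = 0.15428
Overall risk P(Y=1) = π·p₁ + (1−π)·p₀ = 0.195×0.36758 + 0.805×0.15428 = 0.19587.
Under exogeneity, PAF = [P(Y=1) − p₀] / P(Y=1).
PAF = (0.19587 − 0.15428) / 0.19587 ≈ 0.2124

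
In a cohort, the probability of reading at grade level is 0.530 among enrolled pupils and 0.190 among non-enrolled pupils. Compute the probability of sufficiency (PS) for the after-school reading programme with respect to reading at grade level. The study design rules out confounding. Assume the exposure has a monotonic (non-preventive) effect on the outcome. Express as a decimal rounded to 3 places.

PS ≈ 0.420

Let p₁ = 0.53, p₀ = 0.19.
Under exogeneity and monotonicity, PS = (p₁ − p₀) / (1 − p₀).
PS = (0.53 − 0.19) / (1 − 0.19) = 0.34 / 0.81 ≈ 0.4198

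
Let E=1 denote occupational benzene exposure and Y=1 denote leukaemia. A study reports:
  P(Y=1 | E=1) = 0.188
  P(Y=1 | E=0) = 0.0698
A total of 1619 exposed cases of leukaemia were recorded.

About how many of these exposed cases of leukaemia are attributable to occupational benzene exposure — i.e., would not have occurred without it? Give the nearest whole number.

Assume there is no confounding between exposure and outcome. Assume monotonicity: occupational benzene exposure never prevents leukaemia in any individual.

Let p₁ = 0.188, p₀ = 0.0698.
PN = (p₁ − p₀)/p₁ = (0.188 − 0.0698) / 0.188 ≈ 0.62872.
Attributable cases ≈ PN × (exposed cases) = 0.62872 × 1619 ≈ 1017.90.

about 1018 cases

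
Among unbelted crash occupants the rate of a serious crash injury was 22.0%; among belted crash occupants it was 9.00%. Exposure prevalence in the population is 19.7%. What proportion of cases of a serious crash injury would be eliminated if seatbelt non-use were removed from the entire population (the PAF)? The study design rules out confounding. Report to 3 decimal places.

p₁ = 0.22, p₀ = 0.09.
Overall risk P(Y=1) = π·p₁ + (1−π)·p₀ = 0.197×0.22 + 0.803×0.09 = 0.11561.
Under exogeneity, PAF = [P(Y=1) − p₀] / P(Y=1).
PAF = (0.11561 − 0.09) / 0.11561 ≈ 0.2215

PAF ≈ 0.222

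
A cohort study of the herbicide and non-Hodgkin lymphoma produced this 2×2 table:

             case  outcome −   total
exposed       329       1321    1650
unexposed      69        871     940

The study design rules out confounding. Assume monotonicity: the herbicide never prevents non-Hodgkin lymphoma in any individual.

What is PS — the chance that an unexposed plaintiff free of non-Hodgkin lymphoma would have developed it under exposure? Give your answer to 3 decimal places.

p₁ = P(outcome | exposed) = 329/1650 = 0.19939
p₀ = P(outcome | unexposed) = 69/940 = 0.073404
Under exogeneity and monotonicity, PS = (p₁ − p₀)/(1 − p₀).
PS = (0.19939 − 0.073404) / 0.9266 ≈ 0.1360

PS ≈ 0.136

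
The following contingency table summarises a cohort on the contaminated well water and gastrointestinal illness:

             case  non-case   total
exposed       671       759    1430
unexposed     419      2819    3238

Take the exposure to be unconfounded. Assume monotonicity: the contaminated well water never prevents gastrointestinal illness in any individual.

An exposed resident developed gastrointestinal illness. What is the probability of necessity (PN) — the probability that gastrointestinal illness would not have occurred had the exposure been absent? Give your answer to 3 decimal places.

PN ≈ 0.724

p₁ = P(outcome | exposed) = 671/1430 = 0.46923
p₀ = P(outcome | unexposed) = 419/3238 = 0.1294
Under exogeneity and monotonicity, PN = (p₁ − p₀)/p₁.
PN = (0.46923 − 0.1294) / 0.46923 ≈ 0.7242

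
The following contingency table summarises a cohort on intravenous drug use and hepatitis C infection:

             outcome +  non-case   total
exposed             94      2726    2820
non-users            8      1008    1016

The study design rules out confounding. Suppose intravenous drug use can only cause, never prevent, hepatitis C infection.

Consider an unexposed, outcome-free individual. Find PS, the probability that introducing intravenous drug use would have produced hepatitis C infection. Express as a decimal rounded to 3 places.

p₁ = P(outcome | exposed) = 94/2820 = 0.033333
p₀ = P(outcome | unexposed) = 8/1016 = 0.007874
Under exogeneity and monotonicity, PS = (p₁ − p₀)/(1 − p₀).
PS = (0.033333 − 0.007874) / 0.99213 ≈ 0.0257

PS ≈ 0.026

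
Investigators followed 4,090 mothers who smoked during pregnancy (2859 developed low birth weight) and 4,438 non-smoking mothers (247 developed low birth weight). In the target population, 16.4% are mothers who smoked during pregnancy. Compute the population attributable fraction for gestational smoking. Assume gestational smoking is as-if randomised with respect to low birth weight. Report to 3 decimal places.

p₁ = P(outcome | exposed) = 2859/4090 = 0.69902
p₀ = P(outcome | unexposed) = 247/4438 = 0.055656
Overall risk P(Y=1) = π·p₁ + (1−π)·p₀ = 0.164×0.69902 + 0.836×0.055656 = 0.16117.
Under exogeneity, PAF = [P(Y=1) − p₀] / P(Y=1).
PAF = (0.16117 − 0.055656) / 0.16117 ≈ 0.6547

PAF ≈ 0.655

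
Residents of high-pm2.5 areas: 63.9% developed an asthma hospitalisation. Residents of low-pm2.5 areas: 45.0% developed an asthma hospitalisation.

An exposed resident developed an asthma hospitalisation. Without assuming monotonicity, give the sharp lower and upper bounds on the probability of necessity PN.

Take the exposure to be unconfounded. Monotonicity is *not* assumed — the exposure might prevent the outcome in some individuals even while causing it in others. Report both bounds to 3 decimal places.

p₁ = 0.639, p₀ = 0.45.
Under exogeneity alone the bounds on PN are max{0,(p₁−p₀)/p₁} ≤ PN ≤ min{1,(1−p₀)/p₁}.
  lower = (p₁ − p₀)/p₁ = 0.189 / 0.639 ≈ 0.2958
  upper = min{1, (1 − p₀)/p₁} = 0.55 / 0.639 ≈ 0.8607

0.296 ≤ PN ≤ 0.861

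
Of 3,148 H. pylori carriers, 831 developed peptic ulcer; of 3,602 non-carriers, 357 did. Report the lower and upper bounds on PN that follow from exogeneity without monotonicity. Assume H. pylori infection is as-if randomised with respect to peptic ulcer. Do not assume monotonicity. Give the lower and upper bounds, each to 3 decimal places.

p₁ = P(outcome | exposed) = 831/3148 = 0.26398
p₀ = P(outcome | unexposed) = 357/3602 = 0.099112
Under exogeneity alone the bounds on PN are max{0,(p₁−p₀)/p₁} ≤ PN ≤ min{1,(1−p₀)/p₁}.
  lower = (p₁ − p₀)/p₁ = 0.16487 / 0.26398 ≈ 0.6245
  upper = min{1, (1 − p₀)/p₁} = 0.90089 / 0.26398 ≈ 3.4128 → capped at 1

0.625 ≤ PN ≤ 1.000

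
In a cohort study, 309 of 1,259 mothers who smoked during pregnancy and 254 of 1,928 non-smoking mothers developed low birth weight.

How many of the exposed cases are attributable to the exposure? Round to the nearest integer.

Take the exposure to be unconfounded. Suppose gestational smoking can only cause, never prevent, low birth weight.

about 143 cases

p₁ = P(outcome | exposed) = 309/1259 = 0.24543
p₀ = P(outcome | unexposed) = 254/1928 = 0.13174
PN = (p₁ − p₀)/p₁ = (0.24543 − 0.13174) / 0.24543 ≈ 0.46322.
Attributable cases ≈ PN × (exposed cases) = 0.46322 × 309 ≈ 143.14.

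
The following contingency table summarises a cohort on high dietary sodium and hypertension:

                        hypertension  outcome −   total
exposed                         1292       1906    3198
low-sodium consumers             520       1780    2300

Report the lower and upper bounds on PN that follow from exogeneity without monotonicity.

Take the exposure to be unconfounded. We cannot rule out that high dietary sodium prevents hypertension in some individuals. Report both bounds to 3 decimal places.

p₁ = P(outcome | exposed) = 1292/3198 = 0.404
p₀ = P(outcome | unexposed) = 520/2300 = 0.22609
Under exogeneity alone the bounds on PN are max{0,(p₁−p₀)/p₁} ≤ PN ≤ min{1,(1−p₀)/p₁}.
  lower = (p₁ − p₀)/p₁ = 0.17792 / 0.404 ≈ 0.4404
  upper = min{1, (1 − p₀)/p₁} = 0.77391 / 0.404 ≈ 1.9156 → capped at 1

0.440 ≤ PN ≤ 1.000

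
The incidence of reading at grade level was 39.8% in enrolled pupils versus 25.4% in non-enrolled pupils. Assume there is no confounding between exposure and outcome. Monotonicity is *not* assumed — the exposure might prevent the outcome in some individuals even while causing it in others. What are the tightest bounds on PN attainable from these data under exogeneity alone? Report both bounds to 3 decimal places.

p₁ = 0.398, p₀ = 0.254.
Under exogeneity alone the bounds on PN are max{0,(p₁−p₀)/p₁} ≤ PN ≤ min{1,(1−p₀)/p₁}.
  lower = (p₁ − p₀)/p₁ = 0.144 / 0.398 ≈ 0.3618
  upper = min{1, (1 − p₀)/p₁} = 0.746 / 0.398 ≈ 1.8744 → capped at 1

0.362 ≤ PN ≤ 1.000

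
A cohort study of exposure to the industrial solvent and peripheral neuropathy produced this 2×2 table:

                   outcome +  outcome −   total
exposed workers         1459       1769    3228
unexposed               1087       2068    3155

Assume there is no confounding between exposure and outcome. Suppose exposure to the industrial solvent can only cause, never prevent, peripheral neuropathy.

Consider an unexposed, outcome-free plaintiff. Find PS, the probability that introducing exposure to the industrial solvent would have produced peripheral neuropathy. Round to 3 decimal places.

p₁ = P(outcome | exposed) = 1459/3228 = 0.45198
p₀ = P(outcome | unexposed) = 1087/3155 = 0.34453
Under exogeneity and monotonicity, PS = (p₁ − p₀)/(1 − p₀).
PS = (0.45198 − 0.34453) / 0.65547 ≈ 0.1639

PS ≈ 0.164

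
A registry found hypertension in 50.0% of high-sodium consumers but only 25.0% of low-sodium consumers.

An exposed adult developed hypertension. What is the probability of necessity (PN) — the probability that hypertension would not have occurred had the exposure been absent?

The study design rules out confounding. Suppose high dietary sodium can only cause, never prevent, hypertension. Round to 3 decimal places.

PN ≈ 0.500

p₁ = 0.5, p₀ = 0.25.
Under exogeneity and monotonicity, PN = (p₁ − p₀) / p₁.
PN = (0.5 − 0.25) / 0.5 = 0.25 / 0.5 ≈ 0.5000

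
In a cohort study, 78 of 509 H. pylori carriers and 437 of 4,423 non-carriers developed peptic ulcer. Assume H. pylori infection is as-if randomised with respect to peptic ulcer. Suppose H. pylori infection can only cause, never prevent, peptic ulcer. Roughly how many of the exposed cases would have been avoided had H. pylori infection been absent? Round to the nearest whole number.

p₁ = P(outcome | exposed) = 78/509 = 0.15324
p₀ = P(outcome | unexposed) = 437/4423 = 0.098802
PN = (p₁ − p₀)/p₁ = (0.15324 − 0.098802) / 0.15324 ≈ 0.35526.
Attributable cases ≈ PN × (exposed cases) = 0.35526 × 78 ≈ 27.71.

about 28 cases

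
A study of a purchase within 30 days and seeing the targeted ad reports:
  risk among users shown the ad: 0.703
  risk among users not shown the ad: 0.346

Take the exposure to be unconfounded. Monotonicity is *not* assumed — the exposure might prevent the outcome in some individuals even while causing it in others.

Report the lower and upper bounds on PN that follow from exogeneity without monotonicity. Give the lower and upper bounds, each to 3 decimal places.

0.508 ≤ PN ≤ 0.930

Let p₁ = 0.703, p₀ = 0.346.
Under exogeneity alone the bounds on PN are max{0,(p₁−p₀)/p₁} ≤ PN ≤ min{1,(1−p₀)/p₁}.
  lower = (p₁ − p₀)/p₁ = 0.357 / 0.703 ≈ 0.5078
  upper = min{1, (1 − p₀)/p₁} = 0.654 / 0.703 ≈ 0.9303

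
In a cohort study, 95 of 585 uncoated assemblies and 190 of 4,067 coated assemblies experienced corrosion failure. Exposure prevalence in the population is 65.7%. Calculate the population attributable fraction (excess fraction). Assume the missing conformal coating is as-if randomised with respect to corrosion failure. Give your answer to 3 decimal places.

p₁ = P(outcome | exposed) = 95/585 = 0.16239
p₀ = P(outcome | unexposed) = 190/4067 = 0.046717
Overall risk P(Y=1) = π·p₁ + (1−π)·p₀ = 0.657×0.16239 + 0.343×0.046717 = 0.12272.
Under exogeneity, PAF = [P(Y=1) − p₀] / P(Y=1).
PAF = (0.12272 − 0.046717) / 0.12272 ≈ 0.6193

PAF ≈ 0.619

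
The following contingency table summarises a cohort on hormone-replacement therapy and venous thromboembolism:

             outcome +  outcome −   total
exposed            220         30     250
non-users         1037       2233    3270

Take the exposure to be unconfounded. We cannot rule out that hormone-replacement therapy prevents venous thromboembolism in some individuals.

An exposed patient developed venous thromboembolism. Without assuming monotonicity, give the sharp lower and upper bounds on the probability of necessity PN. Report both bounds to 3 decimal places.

0.640 ≤ PN ≤ 0.776

p₁ = P(outcome | exposed) = 220/250 = 0.88
p₀ = P(outcome | unexposed) = 1037/3270 = 0.31713
Under exogeneity alone the bounds on PN are max{0,(p₁−p₀)/p₁} ≤ PN ≤ min{1,(1−p₀)/p₁}.
  lower = (p₁ − p₀)/p₁ = 0.56287 / 0.88 ≈ 0.6396
  upper = min{1, (1 − p₀)/p₁} = 0.68287 / 0.88 ≈ 0.7760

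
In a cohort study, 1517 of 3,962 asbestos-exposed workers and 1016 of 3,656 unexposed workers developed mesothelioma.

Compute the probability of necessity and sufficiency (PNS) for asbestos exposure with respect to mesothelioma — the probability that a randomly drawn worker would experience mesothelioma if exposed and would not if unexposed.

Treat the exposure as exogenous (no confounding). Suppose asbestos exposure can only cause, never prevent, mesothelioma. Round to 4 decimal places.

PNS ≈ 0.1050

p₁ = P(outcome | exposed) = 1517/3962 = 0.38289
p₀ = P(outcome | unexposed) = 1016/3656 = 0.2779
Under exogeneity and monotonicity, PNS = p₁ − p₀.
PNS = 0.38289 − 0.2779 = 0.10499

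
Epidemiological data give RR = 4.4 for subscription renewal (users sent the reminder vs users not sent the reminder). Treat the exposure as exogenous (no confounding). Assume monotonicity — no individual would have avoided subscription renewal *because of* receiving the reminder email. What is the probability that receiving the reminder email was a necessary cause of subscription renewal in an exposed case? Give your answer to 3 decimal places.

Under exogeneity and monotonicity, PN = (RR − 1) / RR = 1 − 1/RR.
PN = (4.4 − 1) / 4.4 = 3.4 / 4.4 ≈ 0.7727

PN ≈ 0.773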